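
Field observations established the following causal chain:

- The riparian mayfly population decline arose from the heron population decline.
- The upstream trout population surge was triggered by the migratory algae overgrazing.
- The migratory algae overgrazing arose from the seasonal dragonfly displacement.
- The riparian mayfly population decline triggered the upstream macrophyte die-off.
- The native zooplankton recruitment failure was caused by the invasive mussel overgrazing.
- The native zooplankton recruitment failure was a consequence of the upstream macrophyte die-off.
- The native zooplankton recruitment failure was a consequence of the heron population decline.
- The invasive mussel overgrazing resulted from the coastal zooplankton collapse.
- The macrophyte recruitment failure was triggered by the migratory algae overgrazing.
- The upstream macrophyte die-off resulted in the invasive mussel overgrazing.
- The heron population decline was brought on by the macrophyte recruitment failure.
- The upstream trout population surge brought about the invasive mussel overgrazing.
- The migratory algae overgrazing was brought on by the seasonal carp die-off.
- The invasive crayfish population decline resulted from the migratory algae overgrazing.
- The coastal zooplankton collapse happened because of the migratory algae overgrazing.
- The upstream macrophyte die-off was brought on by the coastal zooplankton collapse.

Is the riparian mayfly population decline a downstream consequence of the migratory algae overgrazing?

Yes

There is a causal chain: the migratory algae overgrazing → the macrophyte recruitment failure → the heron population decline → the riparian mayfly population decline.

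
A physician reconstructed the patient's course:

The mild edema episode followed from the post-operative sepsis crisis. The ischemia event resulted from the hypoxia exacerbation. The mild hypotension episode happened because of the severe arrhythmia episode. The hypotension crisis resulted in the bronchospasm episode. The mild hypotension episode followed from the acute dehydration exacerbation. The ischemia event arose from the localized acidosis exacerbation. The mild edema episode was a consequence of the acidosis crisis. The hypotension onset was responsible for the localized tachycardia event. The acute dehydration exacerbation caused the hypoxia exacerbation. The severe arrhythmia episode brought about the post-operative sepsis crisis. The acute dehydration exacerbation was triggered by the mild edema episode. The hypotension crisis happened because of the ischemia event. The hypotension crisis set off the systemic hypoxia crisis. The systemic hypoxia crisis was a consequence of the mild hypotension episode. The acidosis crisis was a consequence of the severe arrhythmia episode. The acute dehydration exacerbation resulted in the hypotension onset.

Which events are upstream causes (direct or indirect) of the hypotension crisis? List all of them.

the acidosis crisis, the acute dehydration exacerbation, the hypoxia exacerbation, the ischemia event, the localized acidosis exacerbation, the mild edema episode, the post-operative sepsis crisis, the severe arrhythmia episode

Immediate cause of the hypotension crisis: the ischemia event.
Further upstream: the severe arrhythmia episode, the post-operative sepsis crisis, the acidosis crisis, the mild edema episode, the acute dehydration exacerbation, the hypoxia exacerbation, the localized acidosis exacerbation.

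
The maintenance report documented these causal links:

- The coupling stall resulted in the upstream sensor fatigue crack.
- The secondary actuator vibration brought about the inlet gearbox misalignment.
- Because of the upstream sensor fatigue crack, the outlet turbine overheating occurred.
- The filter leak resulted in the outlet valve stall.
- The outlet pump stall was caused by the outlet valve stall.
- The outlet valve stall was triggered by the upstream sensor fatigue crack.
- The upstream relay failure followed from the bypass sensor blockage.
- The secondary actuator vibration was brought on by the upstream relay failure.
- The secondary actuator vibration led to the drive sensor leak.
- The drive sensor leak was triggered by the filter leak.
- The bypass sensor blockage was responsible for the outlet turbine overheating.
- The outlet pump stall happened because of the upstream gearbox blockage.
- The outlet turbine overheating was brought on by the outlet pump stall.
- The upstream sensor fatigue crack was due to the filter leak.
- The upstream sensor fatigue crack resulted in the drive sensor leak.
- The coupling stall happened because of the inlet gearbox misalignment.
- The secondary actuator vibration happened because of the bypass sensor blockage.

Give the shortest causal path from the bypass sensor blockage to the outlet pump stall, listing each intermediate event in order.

the bypass sensor blockage → the secondary actuator vibration → the inlet gearbox misalignment → the coupling stall → the upstream sensor fatigue crack → the outlet valve stall → the outlet pump stall

the bypass sensor blockage → the secondary actuator vibration
the secondary actuator vibration → the inlet gearbox misalignment
the inlet gearbox misalignment → the coupling stall
the coupling stall → the upstream sensor fatigue crack
the upstream sensor fatigue crack → the outlet valve stall
the outlet valve stall → the outlet pump stall
Length: 6 steps.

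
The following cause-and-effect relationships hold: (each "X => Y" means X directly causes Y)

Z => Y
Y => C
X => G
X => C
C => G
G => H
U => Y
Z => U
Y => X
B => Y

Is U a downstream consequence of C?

No

C leads to G, H; U is not among them.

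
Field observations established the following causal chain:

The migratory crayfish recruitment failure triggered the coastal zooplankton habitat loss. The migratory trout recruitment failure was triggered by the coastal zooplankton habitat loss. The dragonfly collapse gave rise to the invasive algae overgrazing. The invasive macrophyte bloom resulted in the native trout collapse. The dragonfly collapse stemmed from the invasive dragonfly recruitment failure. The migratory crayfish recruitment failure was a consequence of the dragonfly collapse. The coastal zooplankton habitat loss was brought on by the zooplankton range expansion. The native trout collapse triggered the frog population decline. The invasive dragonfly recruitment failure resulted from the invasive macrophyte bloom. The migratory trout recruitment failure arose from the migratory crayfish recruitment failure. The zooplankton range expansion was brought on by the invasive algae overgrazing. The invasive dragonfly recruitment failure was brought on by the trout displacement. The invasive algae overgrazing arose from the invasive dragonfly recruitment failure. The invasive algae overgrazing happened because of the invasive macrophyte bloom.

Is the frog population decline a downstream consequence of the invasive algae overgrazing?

No

The invasive algae overgrazing leads to the zooplankton range expansion, the coastal zooplankton habitat loss, the migratory trout recruitment failure; the frog population decline is not among them.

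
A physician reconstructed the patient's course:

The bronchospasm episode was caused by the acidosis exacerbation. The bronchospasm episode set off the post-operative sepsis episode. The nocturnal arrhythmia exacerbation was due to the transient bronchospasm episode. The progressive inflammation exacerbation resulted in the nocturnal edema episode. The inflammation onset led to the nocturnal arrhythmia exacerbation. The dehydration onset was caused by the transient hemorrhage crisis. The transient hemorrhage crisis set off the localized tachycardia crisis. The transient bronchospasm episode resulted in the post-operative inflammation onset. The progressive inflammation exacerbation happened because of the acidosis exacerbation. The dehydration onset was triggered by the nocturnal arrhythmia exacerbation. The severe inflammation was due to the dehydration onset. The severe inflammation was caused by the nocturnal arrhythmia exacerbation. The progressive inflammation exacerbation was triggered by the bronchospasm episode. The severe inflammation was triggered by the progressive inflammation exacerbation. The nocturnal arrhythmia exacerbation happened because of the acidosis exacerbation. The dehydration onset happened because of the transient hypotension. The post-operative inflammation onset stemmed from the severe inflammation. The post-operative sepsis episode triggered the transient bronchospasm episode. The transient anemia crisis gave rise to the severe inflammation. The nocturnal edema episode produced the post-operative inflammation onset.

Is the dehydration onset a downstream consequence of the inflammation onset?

Yes

There is a causal chain: the inflammation onset → the nocturnal arrhythmia exacerbation → the dehydration onset.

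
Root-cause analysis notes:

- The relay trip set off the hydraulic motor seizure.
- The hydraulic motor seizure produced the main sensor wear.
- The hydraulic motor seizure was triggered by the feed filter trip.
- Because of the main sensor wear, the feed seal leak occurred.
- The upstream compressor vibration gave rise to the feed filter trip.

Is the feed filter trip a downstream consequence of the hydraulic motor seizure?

No

The hydraulic motor seizure leads to the main sensor wear, the feed seal leak; the feed filter trip is not among them.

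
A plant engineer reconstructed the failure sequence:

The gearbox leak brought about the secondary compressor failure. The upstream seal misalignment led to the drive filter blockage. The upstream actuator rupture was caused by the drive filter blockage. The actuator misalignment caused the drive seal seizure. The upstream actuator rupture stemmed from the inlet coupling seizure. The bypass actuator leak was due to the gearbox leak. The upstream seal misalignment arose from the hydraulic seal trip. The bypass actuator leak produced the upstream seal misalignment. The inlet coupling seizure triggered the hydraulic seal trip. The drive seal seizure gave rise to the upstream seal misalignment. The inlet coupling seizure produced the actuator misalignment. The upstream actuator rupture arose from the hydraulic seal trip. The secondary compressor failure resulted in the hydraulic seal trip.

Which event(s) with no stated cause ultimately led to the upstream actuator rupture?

Tracing upstream from the upstream actuator rupture: the upstream actuator rupture ← the hydraulic seal trip ← the secondary compressor failure ← the gearbox leak.
A separate upstream branch: the upstream actuator rupture ← the inlet coupling seizure.
Each of those chain origins has no stated cause.

the gearbox leak, the inlet coupling seizure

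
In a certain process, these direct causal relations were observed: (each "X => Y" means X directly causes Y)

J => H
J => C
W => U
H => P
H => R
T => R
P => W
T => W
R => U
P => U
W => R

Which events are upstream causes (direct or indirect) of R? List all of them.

Immediate causes of R: H, T, W.
Further upstream: J, P.

H, J, P, T, W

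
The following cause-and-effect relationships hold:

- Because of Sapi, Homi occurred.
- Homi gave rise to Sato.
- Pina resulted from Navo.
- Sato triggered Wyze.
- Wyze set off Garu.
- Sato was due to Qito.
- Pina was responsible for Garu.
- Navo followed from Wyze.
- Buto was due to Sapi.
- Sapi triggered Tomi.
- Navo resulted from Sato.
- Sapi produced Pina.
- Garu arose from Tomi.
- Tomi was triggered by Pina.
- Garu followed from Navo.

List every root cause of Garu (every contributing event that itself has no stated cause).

Qito, Sapi

Tracing upstream from Garu: Garu ← Wyze ← Sato ← Qito.
A separate upstream branch: Garu ← Pina ← Sapi.
Each of those chain origins has no stated cause.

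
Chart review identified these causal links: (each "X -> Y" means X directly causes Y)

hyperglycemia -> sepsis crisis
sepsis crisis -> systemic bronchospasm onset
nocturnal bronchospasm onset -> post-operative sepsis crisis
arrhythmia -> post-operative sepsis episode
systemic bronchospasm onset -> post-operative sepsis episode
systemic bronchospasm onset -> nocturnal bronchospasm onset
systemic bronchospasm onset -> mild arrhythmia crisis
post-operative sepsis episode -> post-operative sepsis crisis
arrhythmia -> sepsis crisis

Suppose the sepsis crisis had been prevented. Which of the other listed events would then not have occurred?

Downstream of the sepsis crisis: the systemic bronchospasm onset, the post-operative sepsis episode, the mild arrhythmia crisis, the nocturnal bronchospasm onset, the post-operative sepsis crisis.
Of those, still caused via another path: the post-operative sepsis episode, the post-operative sepsis crisis.
The remainder have no surviving cause.

the mild arrhythmia crisis, the nocturnal bronchospasm onset, the systemic bronchospasm onset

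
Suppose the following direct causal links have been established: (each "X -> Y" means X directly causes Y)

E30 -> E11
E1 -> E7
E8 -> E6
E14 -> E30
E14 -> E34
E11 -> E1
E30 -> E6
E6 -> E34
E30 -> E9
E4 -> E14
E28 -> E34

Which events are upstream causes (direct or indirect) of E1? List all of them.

E11, E14, E30, E4

Immediate cause of E1: E11.
Further upstream: E4, E14, E30.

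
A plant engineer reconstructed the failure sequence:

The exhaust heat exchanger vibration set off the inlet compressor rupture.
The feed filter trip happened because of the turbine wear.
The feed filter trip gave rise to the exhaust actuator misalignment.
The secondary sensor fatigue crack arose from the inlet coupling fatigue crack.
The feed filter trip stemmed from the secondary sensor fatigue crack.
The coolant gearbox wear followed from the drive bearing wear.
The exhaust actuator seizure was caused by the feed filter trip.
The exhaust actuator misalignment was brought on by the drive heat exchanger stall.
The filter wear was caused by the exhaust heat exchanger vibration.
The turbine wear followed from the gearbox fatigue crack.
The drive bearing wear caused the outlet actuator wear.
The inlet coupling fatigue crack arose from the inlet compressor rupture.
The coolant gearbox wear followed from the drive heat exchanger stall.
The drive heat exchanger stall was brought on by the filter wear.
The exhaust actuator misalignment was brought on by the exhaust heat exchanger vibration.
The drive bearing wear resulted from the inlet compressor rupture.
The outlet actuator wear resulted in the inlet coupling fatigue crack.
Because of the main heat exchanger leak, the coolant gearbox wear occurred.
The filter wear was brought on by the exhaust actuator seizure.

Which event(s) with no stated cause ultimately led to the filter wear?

Tracing upstream from the filter wear: the filter wear ← the exhaust heat exchanger vibration.
A separate upstream branch: the filter wear ← the exhaust actuator seizure ← the feed filter trip ← the turbine wear ← the gearbox fatigue crack.
Each of those chain origins has no stated cause.

the exhaust heat exchanger vibration, the gearbox fatigue crack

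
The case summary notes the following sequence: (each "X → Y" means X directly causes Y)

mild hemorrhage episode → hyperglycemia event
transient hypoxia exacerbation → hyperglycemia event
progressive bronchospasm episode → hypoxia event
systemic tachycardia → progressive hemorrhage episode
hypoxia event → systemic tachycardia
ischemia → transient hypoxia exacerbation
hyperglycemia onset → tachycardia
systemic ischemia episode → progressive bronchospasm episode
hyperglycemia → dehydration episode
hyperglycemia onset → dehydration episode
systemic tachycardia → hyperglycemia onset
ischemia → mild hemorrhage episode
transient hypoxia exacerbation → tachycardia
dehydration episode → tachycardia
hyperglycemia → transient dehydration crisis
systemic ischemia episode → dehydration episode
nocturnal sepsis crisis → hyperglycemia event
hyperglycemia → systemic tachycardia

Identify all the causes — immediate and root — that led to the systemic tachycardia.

Immediate causes of the systemic tachycardia: the hyperglycemia, the hypoxia event.
Further upstream: the systemic ischemia episode, the progressive bronchospasm episode.

the hyperglycemia, the hypoxia event, the progressive bronchospasm episode, the systemic ischemia episode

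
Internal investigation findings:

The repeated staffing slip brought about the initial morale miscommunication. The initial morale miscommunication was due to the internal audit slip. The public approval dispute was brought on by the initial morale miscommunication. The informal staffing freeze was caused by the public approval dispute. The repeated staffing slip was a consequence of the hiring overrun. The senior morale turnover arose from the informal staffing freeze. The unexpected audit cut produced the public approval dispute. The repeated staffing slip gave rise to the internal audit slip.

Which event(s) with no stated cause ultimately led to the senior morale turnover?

the hiring overrun, the unexpected audit cut

Tracing upstream from the senior morale turnover: the senior morale turnover ← the informal staffing freeze ← the public approval dispute ← the initial morale miscommunication ← the repeated staffing slip ← the hiring overrun.
A separate upstream branch: the senior morale turnover ← the informal staffing freeze ← the public approval dispute ← the unexpected audit cut.
Each of those chain origins has no stated cause.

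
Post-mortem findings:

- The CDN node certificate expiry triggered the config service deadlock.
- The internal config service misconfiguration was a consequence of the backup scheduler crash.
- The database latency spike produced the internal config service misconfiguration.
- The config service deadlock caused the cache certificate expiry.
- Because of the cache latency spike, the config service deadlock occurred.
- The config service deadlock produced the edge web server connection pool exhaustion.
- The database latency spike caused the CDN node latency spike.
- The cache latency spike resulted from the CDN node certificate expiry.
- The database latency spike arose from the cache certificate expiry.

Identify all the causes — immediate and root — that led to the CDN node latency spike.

Immediate cause of the CDN node latency spike: the database latency spike.
Further upstream: the CDN node certificate expiry, the cache latency spike, the config service deadlock, the cache certificate expiry.

the CDN node certificate expiry, the cache certificate expiry, the cache latency spike, the config service deadlock, the database latency spike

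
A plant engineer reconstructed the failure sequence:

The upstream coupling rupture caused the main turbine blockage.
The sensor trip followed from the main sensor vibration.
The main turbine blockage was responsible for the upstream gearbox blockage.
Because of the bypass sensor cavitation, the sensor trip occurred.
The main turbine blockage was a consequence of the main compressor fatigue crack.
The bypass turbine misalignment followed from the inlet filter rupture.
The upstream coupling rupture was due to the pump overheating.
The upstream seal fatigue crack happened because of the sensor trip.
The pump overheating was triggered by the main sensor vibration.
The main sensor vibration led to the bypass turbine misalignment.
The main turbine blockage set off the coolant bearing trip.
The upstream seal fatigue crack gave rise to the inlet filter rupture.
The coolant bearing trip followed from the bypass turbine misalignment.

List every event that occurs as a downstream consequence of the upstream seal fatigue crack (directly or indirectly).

Direct effects: the inlet filter rupture.
2 steps out: the bypass turbine misalignment.
3 steps out: the coolant bearing trip.
Not reachable from it: the main sensor vibration, the bypass sensor cavitation, the main compressor fatigue crack, the sensor trip, the pump overheating, the upstream coupling rupture, the main turbine blockage, the upstream gearbox blockage.

the bypass turbine misalignment, the coolant bearing trip, the inlet filter rupture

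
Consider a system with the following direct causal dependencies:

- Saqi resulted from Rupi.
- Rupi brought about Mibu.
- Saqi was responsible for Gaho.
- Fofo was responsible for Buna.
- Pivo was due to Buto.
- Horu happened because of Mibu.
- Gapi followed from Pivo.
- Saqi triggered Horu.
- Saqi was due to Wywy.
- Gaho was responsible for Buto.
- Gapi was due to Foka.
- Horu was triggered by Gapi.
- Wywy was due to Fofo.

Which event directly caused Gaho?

Upstream contributors include Fofo, Wywy, Rupi, but only Saqi feeds directly into Gaho.

Saqi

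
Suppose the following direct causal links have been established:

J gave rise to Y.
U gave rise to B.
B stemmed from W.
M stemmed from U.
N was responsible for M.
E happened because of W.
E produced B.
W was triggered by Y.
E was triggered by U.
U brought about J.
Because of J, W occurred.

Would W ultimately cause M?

W leads to E, B; M is not among them.

No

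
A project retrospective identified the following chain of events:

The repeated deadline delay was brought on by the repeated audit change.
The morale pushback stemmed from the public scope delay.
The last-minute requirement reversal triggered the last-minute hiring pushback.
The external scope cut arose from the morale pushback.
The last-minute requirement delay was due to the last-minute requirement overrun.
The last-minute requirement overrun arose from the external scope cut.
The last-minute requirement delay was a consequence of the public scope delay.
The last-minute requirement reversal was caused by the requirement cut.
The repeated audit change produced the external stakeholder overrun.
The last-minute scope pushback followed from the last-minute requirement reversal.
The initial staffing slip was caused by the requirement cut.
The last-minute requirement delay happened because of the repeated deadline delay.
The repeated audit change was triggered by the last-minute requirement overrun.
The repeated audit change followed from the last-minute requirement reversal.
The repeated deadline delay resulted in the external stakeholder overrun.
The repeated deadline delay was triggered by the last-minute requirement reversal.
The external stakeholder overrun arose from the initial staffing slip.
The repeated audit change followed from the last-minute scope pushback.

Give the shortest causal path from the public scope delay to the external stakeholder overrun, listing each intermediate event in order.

the public scope delay → the morale pushback
the morale pushback → the external scope cut
the external scope cut → the last-minute requirement overrun
the last-minute requirement overrun → the repeated audit change
the repeated audit change → the external stakeholder overrun
Length: 5 steps.

the public scope delay → the morale pushback → the external scope cut → the last-minute requirement overrun → the repeated audit change → the external stakeholder overrun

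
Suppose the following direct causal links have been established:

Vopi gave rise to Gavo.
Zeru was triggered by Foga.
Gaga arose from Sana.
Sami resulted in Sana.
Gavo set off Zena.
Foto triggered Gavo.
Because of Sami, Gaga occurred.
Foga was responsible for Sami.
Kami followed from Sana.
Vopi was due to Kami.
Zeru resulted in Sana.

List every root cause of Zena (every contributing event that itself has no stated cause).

Tracing upstream from Zena: Zena ← Gavo ← Vopi ← Kami ← Sana ← Zeru ← Foga.
A separate upstream branch: Zena ← Gavo ← Foto.
Each of those chain origins has no stated cause.

Foga, Foto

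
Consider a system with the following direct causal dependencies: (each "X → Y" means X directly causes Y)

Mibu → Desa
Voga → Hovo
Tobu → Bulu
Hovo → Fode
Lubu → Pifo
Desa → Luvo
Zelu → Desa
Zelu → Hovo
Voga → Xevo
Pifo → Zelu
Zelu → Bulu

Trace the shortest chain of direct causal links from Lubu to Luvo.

Lubu → Pifo
Pifo → Zelu
Zelu → Desa
Desa → Luvo
Length: 4 steps.

Lubu → Pifo → Zelu → Desa → Luvo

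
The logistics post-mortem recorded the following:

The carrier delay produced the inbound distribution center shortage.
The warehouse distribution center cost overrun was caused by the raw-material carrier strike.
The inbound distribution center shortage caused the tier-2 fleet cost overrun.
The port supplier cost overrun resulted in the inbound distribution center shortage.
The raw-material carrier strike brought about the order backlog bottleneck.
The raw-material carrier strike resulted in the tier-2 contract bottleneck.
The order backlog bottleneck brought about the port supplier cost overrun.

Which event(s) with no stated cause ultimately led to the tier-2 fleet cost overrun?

the carrier delay, the raw-material carrier strike

Tracing upstream from the tier-2 fleet cost overrun: the tier-2 fleet cost overrun ← the inbound distribution center shortage ← the port supplier cost overrun ← the order backlog bottleneck ← the raw-material carrier strike.
A separate upstream branch: the tier-2 fleet cost overrun ← the inbound distribution center shortage ← the carrier delay.
Each of those chain origins has no stated cause.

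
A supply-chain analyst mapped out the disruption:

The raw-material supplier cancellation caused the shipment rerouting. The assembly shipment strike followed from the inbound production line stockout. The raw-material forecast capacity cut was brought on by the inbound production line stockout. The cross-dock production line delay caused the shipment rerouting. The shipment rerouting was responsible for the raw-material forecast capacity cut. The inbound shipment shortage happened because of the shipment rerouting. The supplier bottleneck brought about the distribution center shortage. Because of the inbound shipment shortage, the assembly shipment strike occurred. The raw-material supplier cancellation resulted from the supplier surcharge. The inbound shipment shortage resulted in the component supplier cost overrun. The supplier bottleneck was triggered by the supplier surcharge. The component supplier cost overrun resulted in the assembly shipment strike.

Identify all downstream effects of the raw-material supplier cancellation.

the assembly shipment strike, the component supplier cost overrun, the inbound shipment shortage, the raw-material forecast capacity cut, the shipment rerouting

Direct effects: the shipment rerouting.
2 steps out: the inbound shipment shortage, the raw-material forecast capacity cut.
3 steps out: the component supplier cost overrun, the assembly shipment strike.
Not reachable from it: the supplier surcharge, the supplier bottleneck, the cross-dock production line delay, the distribution center shortage, the inbound production line stockout.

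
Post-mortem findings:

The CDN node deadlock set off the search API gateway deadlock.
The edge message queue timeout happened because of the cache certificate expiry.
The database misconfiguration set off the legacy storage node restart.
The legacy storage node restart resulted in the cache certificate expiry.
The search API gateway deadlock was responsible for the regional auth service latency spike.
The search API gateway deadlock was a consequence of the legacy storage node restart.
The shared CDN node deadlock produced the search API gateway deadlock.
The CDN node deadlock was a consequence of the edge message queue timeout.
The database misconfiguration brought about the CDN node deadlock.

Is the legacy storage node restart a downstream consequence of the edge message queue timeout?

The edge message queue timeout leads to the CDN node deadlock, the search API gateway deadlock, the regional auth service latency spike; the legacy storage node restart is not among them.

No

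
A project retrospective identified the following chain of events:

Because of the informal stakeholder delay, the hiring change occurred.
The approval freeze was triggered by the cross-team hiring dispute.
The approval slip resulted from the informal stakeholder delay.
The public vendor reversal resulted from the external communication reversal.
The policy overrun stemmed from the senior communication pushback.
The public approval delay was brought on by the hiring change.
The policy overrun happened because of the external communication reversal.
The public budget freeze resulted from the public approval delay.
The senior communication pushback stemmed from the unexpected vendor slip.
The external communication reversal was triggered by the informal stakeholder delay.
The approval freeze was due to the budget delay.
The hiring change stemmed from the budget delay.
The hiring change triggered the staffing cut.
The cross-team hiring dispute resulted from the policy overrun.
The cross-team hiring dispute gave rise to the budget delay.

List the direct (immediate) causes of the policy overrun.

Upstream contributors include the informal stakeholder delay, the unexpected vendor slip, but only the external communication reversal, the senior communication pushback feed directly into the policy overrun.

the external communication reversal, the senior communication pushback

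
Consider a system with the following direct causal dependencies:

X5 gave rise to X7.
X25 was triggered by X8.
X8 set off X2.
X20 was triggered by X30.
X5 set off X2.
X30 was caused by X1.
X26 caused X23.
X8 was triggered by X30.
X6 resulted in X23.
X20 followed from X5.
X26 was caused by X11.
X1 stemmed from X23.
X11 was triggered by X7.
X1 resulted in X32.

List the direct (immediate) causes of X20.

Upstream contributors include X7, X11, X26, X23, X1, X6, but only X30, X5 feed directly into X20.

X30, X5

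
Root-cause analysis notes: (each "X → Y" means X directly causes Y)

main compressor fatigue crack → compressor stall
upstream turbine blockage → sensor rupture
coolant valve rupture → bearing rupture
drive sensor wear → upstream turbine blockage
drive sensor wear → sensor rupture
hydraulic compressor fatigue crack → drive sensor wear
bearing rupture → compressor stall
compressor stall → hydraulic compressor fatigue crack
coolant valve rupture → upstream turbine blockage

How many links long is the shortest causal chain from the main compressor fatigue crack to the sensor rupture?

4

Shortest chain: the main compressor fatigue crack → the compressor stall → the hydraulic compressor fatigue crack → the drive sensor wear → the sensor rupture.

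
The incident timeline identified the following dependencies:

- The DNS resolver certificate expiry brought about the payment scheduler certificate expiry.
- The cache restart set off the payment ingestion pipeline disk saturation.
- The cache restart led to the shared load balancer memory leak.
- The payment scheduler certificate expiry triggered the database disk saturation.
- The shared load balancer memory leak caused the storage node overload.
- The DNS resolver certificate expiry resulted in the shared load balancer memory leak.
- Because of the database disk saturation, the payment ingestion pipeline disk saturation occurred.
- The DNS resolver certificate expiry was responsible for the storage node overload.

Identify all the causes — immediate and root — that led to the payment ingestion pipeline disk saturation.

the DNS resolver certificate expiry, the cache restart, the database disk saturation, the payment scheduler certificate expiry

Immediate causes of the payment ingestion pipeline disk saturation: the cache restart, the database disk saturation.
Further upstream: the DNS resolver certificate expiry, the payment scheduler certificate expiry.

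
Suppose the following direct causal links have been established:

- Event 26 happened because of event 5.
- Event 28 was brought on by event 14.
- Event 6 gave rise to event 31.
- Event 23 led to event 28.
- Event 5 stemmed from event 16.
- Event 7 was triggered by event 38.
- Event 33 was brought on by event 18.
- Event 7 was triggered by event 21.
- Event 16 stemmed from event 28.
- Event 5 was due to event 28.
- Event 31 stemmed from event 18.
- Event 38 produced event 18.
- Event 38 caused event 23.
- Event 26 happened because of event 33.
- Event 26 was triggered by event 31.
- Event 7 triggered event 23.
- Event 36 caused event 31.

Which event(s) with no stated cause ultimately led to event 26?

Tracing upstream from event 26: event 26 ← event 5 ← event 28 ← event 23 ← event 7 ← event 21.
A separate upstream branch: event 26 ← event 33 ← event 18 ← event 38.
A separate upstream branch: event 26 ← event 31 ← event 6.
A separate upstream branch: event 26 ← event 31 ← event 36.
A separate upstream branch: event 26 ← event 5 ← event 28 ← event 14.
Each of those chain origins has no stated cause.

event 14, event 21, event 36, event 38, event 6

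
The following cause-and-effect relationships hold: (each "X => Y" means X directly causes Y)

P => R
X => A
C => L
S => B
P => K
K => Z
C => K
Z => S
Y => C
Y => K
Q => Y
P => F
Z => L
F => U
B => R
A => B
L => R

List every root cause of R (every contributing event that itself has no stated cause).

P, Q, X

Tracing upstream from R: R ← P.
A separate upstream branch: R ← L ← C ← Y ← Q.
A separate upstream branch: R ← B ← A ← X.
Each of those chain origins has no stated cause.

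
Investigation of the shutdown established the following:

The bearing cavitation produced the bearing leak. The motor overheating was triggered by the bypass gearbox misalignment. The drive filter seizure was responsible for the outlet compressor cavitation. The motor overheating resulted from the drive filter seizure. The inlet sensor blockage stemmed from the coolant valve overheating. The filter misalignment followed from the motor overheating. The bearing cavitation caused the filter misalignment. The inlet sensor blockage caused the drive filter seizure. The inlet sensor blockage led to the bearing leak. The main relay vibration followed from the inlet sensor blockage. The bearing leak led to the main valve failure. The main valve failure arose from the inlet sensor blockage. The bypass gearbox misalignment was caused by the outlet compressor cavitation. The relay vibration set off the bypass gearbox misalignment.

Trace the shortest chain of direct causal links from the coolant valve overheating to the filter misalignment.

the coolant valve overheating → the inlet sensor blockage
the inlet sensor blockage → the drive filter seizure
the drive filter seizure → the motor overheating
the motor overheating → the filter misalignment
Length: 4 steps.

the coolant valve overheating → the inlet sensor blockage → the drive filter seizure → the motor overheating → the filter misalignment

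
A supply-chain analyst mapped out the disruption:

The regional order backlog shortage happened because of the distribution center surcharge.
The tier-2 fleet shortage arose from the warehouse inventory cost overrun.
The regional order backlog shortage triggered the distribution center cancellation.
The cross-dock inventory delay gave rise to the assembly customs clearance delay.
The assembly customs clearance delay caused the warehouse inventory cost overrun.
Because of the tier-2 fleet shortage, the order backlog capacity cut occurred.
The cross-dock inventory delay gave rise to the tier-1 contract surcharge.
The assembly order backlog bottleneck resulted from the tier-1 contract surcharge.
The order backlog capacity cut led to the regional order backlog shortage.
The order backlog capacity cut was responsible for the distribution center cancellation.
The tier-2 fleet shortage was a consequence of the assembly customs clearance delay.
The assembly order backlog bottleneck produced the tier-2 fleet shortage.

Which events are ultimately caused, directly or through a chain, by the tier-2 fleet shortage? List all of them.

the distribution center cancellation, the order backlog capacity cut, the regional order backlog shortage

Direct effects: the order backlog capacity cut.
2 steps out: the regional order backlog shortage, the distribution center cancellation.
Not reachable from it: the cross-dock inventory delay, the assembly customs clearance delay, the warehouse inventory cost overrun, the tier-1 contract surcharge, the assembly order backlog bottleneck, the distribution center surcharge.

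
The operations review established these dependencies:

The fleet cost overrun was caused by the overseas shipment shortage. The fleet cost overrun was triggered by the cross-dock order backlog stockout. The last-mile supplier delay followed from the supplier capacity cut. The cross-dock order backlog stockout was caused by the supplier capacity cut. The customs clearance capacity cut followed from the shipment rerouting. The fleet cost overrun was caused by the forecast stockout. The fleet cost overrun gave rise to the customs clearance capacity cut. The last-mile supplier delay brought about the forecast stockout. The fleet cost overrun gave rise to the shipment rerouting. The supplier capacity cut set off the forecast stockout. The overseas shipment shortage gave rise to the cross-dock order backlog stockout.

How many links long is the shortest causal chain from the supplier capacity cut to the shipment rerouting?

3

Shortest chain: the supplier capacity cut → the forecast stockout → the fleet cost overrun → the shipment rerouting.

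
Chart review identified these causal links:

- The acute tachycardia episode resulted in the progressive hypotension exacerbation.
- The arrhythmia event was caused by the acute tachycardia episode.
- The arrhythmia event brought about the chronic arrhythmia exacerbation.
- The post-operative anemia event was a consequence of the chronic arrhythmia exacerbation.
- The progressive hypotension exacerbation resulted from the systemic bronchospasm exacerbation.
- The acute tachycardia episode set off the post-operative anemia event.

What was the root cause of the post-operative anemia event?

the acute tachycardia episode

Tracing upstream from the post-operative anemia event: the post-operative anemia event ← the acute tachycardia episode.
The acute tachycardia episode has no stated cause, so it is the root.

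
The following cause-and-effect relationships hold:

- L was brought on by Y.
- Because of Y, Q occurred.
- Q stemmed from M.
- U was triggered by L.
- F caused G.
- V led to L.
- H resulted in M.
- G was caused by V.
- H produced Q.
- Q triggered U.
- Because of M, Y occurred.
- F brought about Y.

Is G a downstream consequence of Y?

Y leads to Q, L, U; G is not among them.

No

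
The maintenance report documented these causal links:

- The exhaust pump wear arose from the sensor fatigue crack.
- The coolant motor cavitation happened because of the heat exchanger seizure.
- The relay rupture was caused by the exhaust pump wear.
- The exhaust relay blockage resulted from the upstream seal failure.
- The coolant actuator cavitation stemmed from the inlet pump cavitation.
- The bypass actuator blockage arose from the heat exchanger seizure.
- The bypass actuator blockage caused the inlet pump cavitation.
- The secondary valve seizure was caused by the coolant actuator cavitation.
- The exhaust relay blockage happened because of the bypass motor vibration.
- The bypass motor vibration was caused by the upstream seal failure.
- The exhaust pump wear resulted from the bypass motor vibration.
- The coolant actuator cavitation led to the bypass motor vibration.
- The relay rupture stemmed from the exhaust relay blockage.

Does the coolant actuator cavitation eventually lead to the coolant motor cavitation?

The coolant actuator cavitation leads to the secondary valve seizure, the bypass motor vibration, the exhaust relay blockage, the exhaust pump wear, the relay rupture; the coolant motor cavitation is not among them.

No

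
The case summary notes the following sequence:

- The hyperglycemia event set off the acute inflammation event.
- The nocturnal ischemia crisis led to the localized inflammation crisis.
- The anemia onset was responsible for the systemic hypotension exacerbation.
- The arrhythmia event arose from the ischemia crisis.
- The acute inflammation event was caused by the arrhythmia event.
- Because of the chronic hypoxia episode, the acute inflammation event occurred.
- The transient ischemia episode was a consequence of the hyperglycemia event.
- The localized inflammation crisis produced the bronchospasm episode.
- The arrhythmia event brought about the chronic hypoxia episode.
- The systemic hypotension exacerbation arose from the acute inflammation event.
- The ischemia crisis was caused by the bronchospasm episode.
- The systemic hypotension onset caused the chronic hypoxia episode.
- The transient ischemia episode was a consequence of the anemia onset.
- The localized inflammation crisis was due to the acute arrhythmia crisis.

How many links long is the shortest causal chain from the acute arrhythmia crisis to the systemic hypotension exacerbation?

Shortest chain: the acute arrhythmia crisis → the localized inflammation crisis → the bronchospasm episode → the ischemia crisis → the arrhythmia event → the acute inflammation event → the systemic hypotension exacerbation.

6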